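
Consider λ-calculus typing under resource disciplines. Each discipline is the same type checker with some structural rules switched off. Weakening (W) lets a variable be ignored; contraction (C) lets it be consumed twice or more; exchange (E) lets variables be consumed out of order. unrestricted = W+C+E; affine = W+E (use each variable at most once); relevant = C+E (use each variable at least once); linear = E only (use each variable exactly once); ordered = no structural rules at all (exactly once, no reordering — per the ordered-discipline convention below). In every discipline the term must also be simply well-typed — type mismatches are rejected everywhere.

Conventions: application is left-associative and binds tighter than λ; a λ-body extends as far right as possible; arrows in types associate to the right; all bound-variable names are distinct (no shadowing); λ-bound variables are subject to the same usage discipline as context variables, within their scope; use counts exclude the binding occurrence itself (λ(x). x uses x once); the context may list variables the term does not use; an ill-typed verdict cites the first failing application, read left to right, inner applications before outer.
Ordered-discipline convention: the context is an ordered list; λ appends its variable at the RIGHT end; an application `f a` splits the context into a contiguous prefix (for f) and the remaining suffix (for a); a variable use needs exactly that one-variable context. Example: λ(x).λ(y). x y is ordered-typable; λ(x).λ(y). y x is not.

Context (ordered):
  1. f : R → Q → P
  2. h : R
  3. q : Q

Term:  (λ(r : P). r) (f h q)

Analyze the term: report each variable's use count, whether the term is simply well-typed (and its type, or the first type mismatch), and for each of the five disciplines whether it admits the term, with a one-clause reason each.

counts: f ×1; h ×1; q ×1; r (bound) ×1
use order (left to right): r, f, h, q
typing: well-typed at P
ordered: ✓, f, h, q, r: once each, no exchange needed
linear: ✓, single use per variable (f, h, q, r)
affine: ✓, at most one use each (f, h, q, r)
relevant: ✓, f, h, q, r: all used, weakening unneeded
unrestricted: ✓, well-typed at P; no restrictions here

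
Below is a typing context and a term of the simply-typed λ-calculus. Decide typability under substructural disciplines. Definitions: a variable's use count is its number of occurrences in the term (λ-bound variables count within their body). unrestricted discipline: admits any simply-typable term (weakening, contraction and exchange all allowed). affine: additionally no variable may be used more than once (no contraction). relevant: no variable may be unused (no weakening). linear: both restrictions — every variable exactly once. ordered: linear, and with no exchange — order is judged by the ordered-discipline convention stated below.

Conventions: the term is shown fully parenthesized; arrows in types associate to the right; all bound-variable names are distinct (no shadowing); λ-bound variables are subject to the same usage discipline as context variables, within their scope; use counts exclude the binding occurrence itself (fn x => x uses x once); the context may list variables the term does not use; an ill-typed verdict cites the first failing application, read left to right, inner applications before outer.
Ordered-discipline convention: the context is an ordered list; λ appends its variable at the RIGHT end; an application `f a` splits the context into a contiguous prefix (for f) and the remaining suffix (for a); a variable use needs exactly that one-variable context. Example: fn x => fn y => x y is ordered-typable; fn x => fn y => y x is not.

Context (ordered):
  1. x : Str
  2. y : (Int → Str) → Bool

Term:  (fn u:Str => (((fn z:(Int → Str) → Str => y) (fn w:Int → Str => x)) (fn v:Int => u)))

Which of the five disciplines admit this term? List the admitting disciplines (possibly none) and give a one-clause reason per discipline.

admitting disciplines: affine, unrestricted
counts: x=1, y=1, u (bound)=1, z (bound)=0, w (bound)=0, v (bound)=0
uses in reading order: y, x, u
typing: the term checks, with type Str → Bool
ordered: ✗, unused: z, w, v — weakening required
linear: ✗, unused: z, w, v — weakening required
affine: ✓, no duplicate uses among x, y, u, z, w, v
relevant: ✗, unused: z, w, v — weakening required
unrestricted: ✓, simply typable at Str → Bool; W, C, E all held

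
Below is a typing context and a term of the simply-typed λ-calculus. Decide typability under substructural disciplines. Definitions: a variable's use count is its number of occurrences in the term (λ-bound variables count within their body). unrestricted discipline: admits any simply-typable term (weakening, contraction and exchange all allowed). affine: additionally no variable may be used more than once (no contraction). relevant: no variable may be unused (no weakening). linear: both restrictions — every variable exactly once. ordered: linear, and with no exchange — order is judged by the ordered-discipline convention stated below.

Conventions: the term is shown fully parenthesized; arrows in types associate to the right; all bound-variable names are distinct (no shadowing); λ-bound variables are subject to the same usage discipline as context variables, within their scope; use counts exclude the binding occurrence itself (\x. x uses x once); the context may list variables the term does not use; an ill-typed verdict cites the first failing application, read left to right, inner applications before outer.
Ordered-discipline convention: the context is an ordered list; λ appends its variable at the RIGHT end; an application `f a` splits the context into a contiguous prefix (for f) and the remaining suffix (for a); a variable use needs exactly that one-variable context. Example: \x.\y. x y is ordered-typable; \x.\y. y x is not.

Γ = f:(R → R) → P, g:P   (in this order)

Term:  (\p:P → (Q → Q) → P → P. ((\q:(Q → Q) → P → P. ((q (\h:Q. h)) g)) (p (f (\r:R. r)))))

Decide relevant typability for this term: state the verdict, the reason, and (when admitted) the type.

yes — none of f, g, p, q, h, r goes unused; term : (P → (Q → Q) → P → P) → P
variable uses: f ×1; g ×1; p (λ-bound) ×1; q (λ-bound) ×1; h (λ-bound) ×1; r (λ-bound) ×1
order of uses: q, h, g, p, f, r
typing: well-typed at (P → (Q → Q) → P → P) → P
summary: ordered ✗ | linear ✓ | affine ✓ | relevant ✓ | unrestricted ✓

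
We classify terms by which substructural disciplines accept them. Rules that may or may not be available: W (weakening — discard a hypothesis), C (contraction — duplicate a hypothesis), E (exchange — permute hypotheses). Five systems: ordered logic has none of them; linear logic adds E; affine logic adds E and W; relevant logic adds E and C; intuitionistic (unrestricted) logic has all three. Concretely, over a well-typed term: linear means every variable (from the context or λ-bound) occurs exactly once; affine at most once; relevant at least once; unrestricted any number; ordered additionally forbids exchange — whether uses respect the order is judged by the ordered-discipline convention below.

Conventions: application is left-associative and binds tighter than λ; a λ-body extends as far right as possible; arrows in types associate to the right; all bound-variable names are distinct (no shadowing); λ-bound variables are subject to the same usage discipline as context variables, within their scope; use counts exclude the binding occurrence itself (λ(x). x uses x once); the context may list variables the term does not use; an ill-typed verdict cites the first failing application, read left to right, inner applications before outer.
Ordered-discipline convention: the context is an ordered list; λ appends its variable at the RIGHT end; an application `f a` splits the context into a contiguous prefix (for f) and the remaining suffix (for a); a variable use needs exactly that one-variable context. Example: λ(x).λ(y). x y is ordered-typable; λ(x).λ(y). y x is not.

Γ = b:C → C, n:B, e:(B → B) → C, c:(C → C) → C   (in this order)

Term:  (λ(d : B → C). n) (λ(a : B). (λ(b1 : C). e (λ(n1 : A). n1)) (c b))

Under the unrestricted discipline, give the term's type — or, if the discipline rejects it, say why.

not well-typed under unrestricted — the type mismatch rejects it
variable uses: b: 1, n: 1, e: 1, c: 1, d (bound): 0, a (bound): 0, b1 (bound): 0, n1 (bound): 1
order of uses: n, e, n1, c, b
typing: ill-typed: an application expects B → B but receives A → A
all disciplines: ordered ✗ | linear ✗ | affine ✗ | relevant ✗ | unrestricted ✗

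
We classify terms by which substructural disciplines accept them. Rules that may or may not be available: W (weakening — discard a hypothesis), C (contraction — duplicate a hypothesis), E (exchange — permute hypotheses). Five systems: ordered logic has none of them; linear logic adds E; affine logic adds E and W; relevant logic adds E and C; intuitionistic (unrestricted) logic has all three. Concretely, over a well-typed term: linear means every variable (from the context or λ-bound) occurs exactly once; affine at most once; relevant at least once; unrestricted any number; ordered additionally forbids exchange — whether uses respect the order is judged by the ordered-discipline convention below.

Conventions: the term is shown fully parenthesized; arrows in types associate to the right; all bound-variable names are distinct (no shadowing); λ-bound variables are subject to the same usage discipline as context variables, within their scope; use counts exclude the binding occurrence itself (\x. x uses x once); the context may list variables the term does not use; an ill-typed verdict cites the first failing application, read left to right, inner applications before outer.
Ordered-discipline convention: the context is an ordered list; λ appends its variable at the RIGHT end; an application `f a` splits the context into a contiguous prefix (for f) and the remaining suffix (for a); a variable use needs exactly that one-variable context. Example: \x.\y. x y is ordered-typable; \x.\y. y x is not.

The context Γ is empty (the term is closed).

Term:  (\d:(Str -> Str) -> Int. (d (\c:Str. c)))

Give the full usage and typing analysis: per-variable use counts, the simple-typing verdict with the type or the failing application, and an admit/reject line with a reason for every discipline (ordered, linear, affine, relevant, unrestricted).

usage: d (λ-bound): 1, c (λ-bound): 1
use order (left to right): d, c
typing: well-typed at ((Str -> Str) -> Int) -> Int
ordered: ✓ — one use each (d, c); ordered split holds
linear: ✓ — exactly-once usage across d, c
affine: ✓ — no duplicate uses among d, c
relevant: ✓ — none of d, c goes unused
unrestricted: ✓ — well-typed at ((Str -> Str) -> Int) -> Int; no restrictions here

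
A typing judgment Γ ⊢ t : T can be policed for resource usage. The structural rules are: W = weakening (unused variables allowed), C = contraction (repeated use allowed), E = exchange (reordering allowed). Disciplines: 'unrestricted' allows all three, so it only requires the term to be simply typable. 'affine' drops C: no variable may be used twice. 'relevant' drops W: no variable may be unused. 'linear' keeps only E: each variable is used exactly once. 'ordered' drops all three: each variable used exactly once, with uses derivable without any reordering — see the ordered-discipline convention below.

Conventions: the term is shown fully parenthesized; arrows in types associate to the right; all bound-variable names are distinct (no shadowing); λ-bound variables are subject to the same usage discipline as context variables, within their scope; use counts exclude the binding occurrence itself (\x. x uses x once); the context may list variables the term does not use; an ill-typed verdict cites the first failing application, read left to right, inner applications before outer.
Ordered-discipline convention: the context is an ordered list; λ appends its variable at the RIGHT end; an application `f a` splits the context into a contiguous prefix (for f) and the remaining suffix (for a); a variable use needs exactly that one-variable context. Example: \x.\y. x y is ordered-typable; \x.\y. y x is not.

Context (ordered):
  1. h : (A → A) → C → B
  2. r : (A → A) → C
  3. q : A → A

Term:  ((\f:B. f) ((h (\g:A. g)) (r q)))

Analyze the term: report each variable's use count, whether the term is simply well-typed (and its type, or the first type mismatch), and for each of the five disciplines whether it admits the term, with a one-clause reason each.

use counts: h=1, r=1, q=1, f [bound]=1, g [bound]=1
uses in reading order: f, h, g, r, q
typing: the term checks, with type B
ordered ✓ (h, r, q, f, g: once each, no exchange needed)
linear ✓ (exactly-once usage across h, r, q, f, g)
affine ✓ (none of h, r, q, f, g used more than once)
relevant ✓ (h, r, q, f, g: all used, weakening unneeded)
unrestricted ✓ (type-checks (B) and nothing is barred)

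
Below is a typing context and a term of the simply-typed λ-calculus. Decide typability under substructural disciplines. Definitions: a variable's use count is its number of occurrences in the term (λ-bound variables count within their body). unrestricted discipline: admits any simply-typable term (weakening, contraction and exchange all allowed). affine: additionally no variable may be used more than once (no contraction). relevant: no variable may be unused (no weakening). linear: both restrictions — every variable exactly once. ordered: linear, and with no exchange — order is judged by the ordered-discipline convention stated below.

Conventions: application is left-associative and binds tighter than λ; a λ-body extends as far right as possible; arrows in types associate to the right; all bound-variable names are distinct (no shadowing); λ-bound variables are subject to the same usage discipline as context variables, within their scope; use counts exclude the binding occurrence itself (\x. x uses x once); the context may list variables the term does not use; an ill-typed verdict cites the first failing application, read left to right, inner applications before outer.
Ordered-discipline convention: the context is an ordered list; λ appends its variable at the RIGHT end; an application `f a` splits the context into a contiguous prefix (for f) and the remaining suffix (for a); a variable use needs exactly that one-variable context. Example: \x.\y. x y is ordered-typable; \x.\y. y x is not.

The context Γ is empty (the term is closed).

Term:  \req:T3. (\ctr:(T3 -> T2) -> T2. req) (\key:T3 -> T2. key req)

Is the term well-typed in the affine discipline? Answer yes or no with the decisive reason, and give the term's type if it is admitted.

no — uses contraction: req ×2
counts: req [bound]: 2×, ctr [bound]: 0×, key [bound]: 1×
uses in reading order: req, key, req
typing: the term checks, with type T3 -> T3
per-discipline verdicts: ordered ✗, linear ✗, affine ✗, relevant ✗, unrestricted ✓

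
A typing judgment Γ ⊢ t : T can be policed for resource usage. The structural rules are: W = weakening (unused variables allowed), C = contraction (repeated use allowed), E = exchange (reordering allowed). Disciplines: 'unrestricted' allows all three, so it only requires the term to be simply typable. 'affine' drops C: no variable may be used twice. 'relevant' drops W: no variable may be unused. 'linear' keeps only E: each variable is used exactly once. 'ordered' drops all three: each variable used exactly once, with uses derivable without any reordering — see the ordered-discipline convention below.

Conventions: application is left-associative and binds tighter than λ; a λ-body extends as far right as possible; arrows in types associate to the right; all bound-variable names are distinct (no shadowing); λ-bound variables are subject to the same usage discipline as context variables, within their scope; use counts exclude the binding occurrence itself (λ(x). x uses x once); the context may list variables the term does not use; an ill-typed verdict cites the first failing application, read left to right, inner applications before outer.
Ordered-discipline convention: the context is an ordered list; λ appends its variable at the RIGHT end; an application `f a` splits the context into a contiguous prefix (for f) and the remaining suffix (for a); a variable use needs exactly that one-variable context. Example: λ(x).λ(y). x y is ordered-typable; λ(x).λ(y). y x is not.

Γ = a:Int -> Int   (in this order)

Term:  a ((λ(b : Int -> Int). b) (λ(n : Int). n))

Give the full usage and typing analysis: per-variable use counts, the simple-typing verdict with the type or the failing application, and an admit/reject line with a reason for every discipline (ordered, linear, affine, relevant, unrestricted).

counts: a: 1×, b (bound): 1×, n (bound): 1×
uses in reading order: a, b, n
typing: ill-typed: a function awaiting Int gets Int -> Int
ordered: ✗ — the type mismatch rejects it
linear: ✗ — not simply typable
affine: ✗ — fails simple typing
relevant: ✗ — a type mismatch blocks all five
unrestricted: ✗ — the type mismatch rejects it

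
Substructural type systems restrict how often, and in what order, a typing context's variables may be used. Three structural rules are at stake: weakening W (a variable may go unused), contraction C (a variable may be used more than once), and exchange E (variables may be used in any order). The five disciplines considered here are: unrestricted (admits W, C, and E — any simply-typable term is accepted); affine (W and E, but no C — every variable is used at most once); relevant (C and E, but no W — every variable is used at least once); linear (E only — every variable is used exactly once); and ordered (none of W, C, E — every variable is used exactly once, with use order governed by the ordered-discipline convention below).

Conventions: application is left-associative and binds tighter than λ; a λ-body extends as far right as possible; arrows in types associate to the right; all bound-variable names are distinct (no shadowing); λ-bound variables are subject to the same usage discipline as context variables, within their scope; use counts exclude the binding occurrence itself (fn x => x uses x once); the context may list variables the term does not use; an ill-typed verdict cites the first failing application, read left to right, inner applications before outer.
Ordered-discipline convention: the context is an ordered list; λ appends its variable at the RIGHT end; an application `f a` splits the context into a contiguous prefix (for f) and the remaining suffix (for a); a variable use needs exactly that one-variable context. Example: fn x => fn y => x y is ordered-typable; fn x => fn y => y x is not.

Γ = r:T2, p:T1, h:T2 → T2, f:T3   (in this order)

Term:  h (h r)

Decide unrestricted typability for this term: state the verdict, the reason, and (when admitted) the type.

yes — simply typable at T2; W, C, E all held; term : T2
counts: r: 1×, p: 0×, h: 2×, f: 0×
use order (left to right): h, h, r
typing: the term checks, with type T2
all disciplines: ordered ✗ | linear ✗ | affine ✗ | relevant ✗ | unrestricted ✓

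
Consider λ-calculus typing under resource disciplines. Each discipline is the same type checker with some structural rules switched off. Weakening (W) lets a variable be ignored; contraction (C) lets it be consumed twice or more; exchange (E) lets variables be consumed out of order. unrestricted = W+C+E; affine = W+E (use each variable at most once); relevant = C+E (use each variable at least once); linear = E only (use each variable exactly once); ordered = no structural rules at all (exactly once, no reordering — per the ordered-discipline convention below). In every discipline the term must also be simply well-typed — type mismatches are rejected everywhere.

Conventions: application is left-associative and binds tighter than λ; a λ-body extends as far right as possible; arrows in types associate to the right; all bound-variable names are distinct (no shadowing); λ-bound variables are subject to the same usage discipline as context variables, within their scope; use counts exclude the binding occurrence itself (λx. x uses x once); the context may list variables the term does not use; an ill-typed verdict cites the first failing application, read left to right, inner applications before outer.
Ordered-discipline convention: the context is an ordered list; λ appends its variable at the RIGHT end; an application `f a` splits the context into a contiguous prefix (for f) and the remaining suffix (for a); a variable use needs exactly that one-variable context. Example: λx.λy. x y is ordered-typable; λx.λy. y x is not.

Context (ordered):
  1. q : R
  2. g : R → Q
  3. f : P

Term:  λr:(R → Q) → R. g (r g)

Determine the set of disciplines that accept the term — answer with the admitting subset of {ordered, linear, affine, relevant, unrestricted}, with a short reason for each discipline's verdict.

admitted by: unrestricted
counts: q=0, g=2, f=0, r [bound]=1
left-to-right use order: g, r, g
typing: ✓ — ((R → Q) → R) → Q
ordered: ✗, repeated use of g ×2; needs weakening: q, f unused
linear: ✗, repeated use of g ×2; needs weakening: q, f unused
affine: ✗, repeated use of g ×2
relevant: ✗, needs weakening: q, f unused
unrestricted: ✓, type-checks (((R → Q) → R) → Q) and nothing is barred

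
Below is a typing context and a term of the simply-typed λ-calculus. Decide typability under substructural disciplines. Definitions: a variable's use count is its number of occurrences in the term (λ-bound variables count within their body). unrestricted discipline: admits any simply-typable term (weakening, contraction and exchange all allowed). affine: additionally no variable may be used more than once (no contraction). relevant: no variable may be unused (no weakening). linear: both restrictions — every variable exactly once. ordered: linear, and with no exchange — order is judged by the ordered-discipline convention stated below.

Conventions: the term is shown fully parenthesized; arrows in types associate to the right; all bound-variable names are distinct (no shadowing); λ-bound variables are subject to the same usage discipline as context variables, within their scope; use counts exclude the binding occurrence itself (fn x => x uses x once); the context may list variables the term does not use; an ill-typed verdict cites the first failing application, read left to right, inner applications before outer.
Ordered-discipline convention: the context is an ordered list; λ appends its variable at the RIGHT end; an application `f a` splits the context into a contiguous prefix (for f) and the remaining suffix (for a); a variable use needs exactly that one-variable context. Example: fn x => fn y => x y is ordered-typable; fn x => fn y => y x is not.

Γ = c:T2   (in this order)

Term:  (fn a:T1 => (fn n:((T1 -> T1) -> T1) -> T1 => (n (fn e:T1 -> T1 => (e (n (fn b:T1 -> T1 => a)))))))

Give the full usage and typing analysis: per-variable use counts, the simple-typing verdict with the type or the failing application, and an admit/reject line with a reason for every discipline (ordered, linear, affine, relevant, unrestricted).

usage: c: 0, a (λ-bound): 1, n (λ-bound): 2, e (λ-bound): 1, b (λ-bound): 0
use order (left to right): n, e, n, a
typing: the term checks, with type T1 -> (((T1 -> T1) -> T1) -> T1) -> T1
ordered ✗ (repeated use of n ×2; needs weakening: c, b unused)
linear ✗ (repeated use of n ×2; needs weakening: c, b unused)
affine ✗ (repeated use of n ×2)
relevant ✗ (needs weakening: c, b unused)
unrestricted ✓ (type-checks (T1 -> (((T1 -> T1) -> T1) -> T1) -> T1) and nothing is barred)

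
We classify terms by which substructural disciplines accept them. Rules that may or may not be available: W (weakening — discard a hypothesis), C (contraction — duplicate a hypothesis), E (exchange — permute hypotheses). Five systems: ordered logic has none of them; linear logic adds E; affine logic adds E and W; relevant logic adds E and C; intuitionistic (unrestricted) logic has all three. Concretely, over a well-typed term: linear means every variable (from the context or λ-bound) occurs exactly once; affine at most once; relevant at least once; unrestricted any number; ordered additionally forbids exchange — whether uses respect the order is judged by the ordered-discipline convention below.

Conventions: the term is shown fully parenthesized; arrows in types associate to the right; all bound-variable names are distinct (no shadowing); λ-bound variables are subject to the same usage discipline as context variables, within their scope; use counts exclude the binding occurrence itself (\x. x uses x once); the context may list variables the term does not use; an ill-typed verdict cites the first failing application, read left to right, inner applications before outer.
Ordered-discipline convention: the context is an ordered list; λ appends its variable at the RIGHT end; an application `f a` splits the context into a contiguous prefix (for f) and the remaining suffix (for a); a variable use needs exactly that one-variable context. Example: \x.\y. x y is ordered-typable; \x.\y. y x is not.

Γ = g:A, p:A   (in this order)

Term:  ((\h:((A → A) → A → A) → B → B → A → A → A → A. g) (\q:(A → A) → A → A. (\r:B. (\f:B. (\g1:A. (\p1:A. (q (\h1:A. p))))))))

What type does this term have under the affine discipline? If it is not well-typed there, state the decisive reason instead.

term : A
counts: g: 1×; p: 1×; h (λ-bound): 0×; q (λ-bound): 1×; r (λ-bound): 0×; f (λ-bound): 0×; g1 (λ-bound): 0×; p1 (λ-bound): 0×; h1 (λ-bound): 0×
use order (left to right): g, q, p
typing: the term checks, with type A
per-discipline verdicts: ordered ✗, linear ✗, affine ✓, relevant ✗, unrestricted ✓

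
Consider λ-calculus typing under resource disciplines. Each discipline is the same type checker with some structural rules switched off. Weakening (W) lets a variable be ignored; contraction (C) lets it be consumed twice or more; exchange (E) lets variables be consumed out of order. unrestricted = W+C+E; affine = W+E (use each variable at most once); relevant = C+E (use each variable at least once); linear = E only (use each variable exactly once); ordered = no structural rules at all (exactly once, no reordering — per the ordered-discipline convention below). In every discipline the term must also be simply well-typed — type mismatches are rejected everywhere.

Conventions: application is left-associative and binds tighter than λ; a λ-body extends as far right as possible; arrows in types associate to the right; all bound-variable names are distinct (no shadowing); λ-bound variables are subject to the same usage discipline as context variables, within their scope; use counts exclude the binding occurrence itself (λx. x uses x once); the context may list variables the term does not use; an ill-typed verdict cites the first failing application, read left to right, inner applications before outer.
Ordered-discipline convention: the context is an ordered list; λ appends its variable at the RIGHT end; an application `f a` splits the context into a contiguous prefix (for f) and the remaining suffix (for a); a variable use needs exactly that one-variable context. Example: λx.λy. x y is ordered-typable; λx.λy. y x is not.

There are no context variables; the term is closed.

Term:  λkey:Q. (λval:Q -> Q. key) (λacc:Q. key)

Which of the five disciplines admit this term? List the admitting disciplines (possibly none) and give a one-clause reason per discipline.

admitting disciplines: unrestricted
use counts: key [bound]: 2×, val [bound]: 0×, acc [bound]: 0×
use order (left to right): key, key
typing: well-typed — term : Q -> Q
ordered: ✗, uses contraction: key ×2; unused: val, acc — weakening required
linear: ✗, uses contraction: key ×2; unused: val, acc — weakening required
affine: ✗, uses contraction: key ×2
relevant: ✗, unused: val, acc — weakening required
unrestricted: ✓, simply typable at Q -> Q; W, C, E all held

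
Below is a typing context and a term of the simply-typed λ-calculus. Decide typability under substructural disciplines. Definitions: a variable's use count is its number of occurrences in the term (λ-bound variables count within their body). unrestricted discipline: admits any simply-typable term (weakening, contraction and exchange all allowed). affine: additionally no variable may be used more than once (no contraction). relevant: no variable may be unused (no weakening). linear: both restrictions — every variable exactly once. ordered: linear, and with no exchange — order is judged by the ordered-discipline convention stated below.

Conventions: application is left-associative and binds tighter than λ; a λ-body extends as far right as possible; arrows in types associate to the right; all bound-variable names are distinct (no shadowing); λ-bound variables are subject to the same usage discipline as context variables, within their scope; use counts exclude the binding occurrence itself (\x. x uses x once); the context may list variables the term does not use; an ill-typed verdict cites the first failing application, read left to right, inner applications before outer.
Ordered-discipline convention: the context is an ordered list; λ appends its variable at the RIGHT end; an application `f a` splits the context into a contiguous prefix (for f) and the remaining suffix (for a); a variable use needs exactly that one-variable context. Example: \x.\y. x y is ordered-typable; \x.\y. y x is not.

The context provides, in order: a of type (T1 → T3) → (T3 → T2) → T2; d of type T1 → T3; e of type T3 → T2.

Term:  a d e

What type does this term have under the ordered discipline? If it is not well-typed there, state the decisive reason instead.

term : T2
usage: a: 1; d: 1; e: 1
use order (left to right): a, d, e
typing: well-typed — term : T2
per-discipline verdicts: ordered ✓ · linear ✓ · affine ✓ · relevant ✓ · unrestricted ✓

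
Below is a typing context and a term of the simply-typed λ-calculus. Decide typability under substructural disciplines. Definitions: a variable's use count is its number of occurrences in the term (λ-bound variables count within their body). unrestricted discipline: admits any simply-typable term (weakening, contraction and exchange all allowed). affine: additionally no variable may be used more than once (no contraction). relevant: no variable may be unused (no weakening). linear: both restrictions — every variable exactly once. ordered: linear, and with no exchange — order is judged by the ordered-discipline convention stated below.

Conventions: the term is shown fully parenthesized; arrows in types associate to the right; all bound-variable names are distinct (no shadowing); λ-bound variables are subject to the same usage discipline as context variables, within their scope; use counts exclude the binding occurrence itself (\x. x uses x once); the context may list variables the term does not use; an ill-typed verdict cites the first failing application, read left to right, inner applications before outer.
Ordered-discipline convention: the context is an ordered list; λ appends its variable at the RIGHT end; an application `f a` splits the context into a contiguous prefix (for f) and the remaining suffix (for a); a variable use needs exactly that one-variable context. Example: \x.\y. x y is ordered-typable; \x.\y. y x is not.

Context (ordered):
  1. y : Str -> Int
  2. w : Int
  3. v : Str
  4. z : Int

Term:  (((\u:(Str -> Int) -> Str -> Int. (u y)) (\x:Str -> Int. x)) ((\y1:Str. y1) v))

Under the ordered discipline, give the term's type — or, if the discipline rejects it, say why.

not well-typed under ordered — w, z left unused
usage: y: 1; w: 0; v: 1; z: 0; u (bound): 1; x (bound): 1; y1 (bound): 1
uses in reading order: u, y, x, y1, v
typing: well-typed at Int
all disciplines: ordered ✗; linear ✗; affine ✓; relevant ✗; unrestricted ✓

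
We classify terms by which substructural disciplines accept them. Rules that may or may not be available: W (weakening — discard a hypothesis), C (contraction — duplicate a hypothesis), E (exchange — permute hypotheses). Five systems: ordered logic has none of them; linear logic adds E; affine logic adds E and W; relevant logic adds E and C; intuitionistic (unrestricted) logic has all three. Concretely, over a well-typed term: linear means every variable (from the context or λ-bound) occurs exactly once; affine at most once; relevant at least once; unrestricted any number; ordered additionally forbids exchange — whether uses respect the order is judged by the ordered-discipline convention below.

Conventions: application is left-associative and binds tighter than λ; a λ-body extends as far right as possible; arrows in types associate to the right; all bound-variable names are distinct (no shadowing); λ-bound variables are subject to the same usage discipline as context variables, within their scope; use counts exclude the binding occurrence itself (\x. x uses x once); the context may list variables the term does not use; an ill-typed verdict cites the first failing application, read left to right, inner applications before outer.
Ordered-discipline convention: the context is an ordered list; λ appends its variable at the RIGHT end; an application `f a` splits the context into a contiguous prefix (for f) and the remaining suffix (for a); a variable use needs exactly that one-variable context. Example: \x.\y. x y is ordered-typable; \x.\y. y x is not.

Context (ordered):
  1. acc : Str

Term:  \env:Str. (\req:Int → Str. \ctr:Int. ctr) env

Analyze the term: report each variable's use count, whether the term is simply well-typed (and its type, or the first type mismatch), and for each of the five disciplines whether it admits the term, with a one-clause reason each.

use counts: acc ×0; env [bound] ×1; req [bound] ×0; ctr [bound] ×1
left-to-right use order: ctr, env
typing: ill-typed: argument of type Str where Int → Str is required
ordered ✗ (not simply typable)
linear ✗ (fails simple typing)
affine ✗ (a type mismatch blocks all five)
relevant ✗ (the type mismatch rejects it)
unrestricted ✗ (not simply typable)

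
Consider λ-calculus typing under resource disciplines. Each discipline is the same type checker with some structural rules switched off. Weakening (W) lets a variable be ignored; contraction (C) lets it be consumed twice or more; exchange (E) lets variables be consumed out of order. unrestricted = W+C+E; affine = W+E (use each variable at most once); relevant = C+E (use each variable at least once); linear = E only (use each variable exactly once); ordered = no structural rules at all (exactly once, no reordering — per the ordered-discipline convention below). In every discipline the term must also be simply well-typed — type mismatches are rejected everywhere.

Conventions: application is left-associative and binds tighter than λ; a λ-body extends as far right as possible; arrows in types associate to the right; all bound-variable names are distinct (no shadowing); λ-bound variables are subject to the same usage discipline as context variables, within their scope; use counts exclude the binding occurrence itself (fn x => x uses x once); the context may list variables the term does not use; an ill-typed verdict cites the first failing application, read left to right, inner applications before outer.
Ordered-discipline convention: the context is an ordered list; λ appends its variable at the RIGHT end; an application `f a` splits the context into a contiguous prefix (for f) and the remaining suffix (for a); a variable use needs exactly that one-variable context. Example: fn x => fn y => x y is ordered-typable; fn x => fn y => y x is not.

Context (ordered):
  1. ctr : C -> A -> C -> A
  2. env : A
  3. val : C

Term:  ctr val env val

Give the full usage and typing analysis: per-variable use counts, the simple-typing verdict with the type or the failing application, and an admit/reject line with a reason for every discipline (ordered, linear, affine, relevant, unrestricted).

counts: ctr: 1; env: 1; val: 2
order of uses: ctr, val, env, val
typing: well-typed — term : A
ordered ✗ (val ×2 used more than once (contraction))
linear ✗ (val ×2 used more than once (contraction))
affine ✗ (val ×2 used more than once (contraction))
relevant ✓ (at least one use each (ctr, env, val))
unrestricted ✓ (simply typable at A; W, C, E all held)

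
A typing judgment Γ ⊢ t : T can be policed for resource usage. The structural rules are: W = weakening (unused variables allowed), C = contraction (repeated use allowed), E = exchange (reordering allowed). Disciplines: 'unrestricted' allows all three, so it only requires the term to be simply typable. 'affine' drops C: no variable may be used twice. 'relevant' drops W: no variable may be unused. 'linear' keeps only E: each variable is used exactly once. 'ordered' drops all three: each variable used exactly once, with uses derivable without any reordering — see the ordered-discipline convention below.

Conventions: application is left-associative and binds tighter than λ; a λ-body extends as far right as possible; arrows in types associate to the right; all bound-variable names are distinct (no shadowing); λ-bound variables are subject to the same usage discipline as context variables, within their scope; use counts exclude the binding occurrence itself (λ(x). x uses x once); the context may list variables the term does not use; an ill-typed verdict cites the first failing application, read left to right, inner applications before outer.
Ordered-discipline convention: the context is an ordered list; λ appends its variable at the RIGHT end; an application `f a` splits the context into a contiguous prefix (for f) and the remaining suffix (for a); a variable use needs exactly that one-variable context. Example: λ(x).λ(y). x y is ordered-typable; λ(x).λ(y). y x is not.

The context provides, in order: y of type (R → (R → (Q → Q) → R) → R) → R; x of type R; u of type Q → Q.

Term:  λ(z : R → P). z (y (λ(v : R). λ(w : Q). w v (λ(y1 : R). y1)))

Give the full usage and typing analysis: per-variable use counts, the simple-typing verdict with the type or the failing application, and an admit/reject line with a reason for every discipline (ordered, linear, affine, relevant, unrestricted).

counts: y=1, x=0, u=0, z (λ-bound)=1, v (λ-bound)=1, w (λ-bound)=1, y1 (λ-bound)=1
order of uses: z, y, w, v, y1
typing: ill-typed: can't apply a value of type Q
ordered: ✗ — a type mismatch blocks all five
linear: ✗ — the type mismatch rejects it
affine: ✗ — not simply typable
relevant: ✗ — fails simple typing
unrestricted: ✗ — a type mismatch blocks all five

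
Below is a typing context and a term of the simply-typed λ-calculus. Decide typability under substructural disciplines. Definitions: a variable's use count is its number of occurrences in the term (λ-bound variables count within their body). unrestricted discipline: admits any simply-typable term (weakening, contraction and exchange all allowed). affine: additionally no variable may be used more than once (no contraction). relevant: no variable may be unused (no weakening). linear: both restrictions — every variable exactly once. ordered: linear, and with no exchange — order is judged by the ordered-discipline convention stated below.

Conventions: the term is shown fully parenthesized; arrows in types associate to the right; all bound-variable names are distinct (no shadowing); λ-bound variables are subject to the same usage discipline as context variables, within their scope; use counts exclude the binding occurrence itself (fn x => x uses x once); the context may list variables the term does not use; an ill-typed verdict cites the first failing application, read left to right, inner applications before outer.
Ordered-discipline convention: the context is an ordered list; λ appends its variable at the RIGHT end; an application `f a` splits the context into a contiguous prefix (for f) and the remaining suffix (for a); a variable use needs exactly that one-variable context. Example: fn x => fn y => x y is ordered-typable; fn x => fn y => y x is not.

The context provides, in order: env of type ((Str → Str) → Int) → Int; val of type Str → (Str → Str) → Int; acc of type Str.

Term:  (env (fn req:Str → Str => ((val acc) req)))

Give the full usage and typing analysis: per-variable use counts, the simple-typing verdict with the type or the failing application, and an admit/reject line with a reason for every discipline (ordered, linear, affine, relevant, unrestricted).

usage: env=1; val=1; acc=1; req (λ-bound)=1
use order (left to right): env, val, acc, req
typing: the term checks, with type Int
ordered: ✓, single-use (env, val, acc, req), ordered derivation ok
linear: ✓, each of env, val, acc, req used exactly once
affine: ✓, no duplicate uses among env, val, acc, req
relevant: ✓, every one of env, val, acc, req appears
unrestricted: ✓, simply typable at Int; W, C, E all held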